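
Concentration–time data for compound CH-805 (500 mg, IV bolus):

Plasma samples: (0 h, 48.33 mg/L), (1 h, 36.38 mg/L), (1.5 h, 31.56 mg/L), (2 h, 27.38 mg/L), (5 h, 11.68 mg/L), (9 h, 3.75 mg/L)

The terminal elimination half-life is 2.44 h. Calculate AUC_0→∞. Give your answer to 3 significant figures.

AUC = 177 mg/L·h

Trapezoidal AUC_0→9:
  [0→1]: (48.33+36.38)/2 × 1 = 42.355
  [1→1.5]: (36.38+31.56)/2 × 0.5 = 16.985
  [1.5→2]: (31.56+27.38)/2 × 0.5 = 14.735
  [2→5]: (27.38+11.68)/2 × 3 = 58.59
  [5→9]: (11.68+3.75)/2 × 4 = 30.86
  Sum = 163.525 mg/L·h
k_e = ln2 / t½ = 0.693147 / 2.44 = 0.2841 h^-1
Extrapolated tail: C_last / k_e = 3.75 / 0.2841 = 13.200
AUC_0→∞ = 163.525 + 13.200 = 176.725 mg/L·h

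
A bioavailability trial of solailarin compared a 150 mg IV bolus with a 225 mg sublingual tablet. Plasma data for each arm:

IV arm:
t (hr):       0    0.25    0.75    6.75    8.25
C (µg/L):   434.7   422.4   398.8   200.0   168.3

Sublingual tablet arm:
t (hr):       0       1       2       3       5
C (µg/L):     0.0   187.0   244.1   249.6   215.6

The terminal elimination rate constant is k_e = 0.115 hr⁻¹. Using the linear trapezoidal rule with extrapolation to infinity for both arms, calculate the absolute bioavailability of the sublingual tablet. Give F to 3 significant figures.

Trapezoidal AUC_0→8.25 (IV):
  [0→0.25]: (434.7+422.4)/2 × 0.25 = 107.1375
  [0.25→0.75]: (422.4+398.8)/2 × 0.5 = 205.3
  [0.75→6.75]: (398.8+200.0)/2 × 6 = 1796.4
  [6.75→8.25]: (200.0+168.3)/2 × 1.5 = 276.225
  Sum = 2385.0625 µg/L·hr
IV tail: 168.3/0.115 = 1463.478; AUC_iv,0→∞ = 2385.0625 + 1463.478 = 3848.5405 µg/L·hr
Trapezoidal AUC_0→5 (sublingual tablet):
  [0→1]: (0.0+187.0)/2 × 1 = 93.5
  [1→2]: (187.0+244.1)/2 × 1 = 215.55
  [2→3]: (244.1+249.6)/2 × 1 = 246.85
  [3→5]: (249.6+215.6)/2 × 2 = 465.2
  Sum = 1021.1 µg/L·hr
sublingual tablet tail: 215.6/0.115 = 1874.783; AUC_ev,0→∞ = 1021.1 + 1874.783 = 2895.883 µg/L·hr
F = (AUC_ev/D_ev)/(AUC_iv/D_iv) = (2895.883/225)/(3848.5405/150) = 12.8706/25.6569 = 0.5016

F = 0.502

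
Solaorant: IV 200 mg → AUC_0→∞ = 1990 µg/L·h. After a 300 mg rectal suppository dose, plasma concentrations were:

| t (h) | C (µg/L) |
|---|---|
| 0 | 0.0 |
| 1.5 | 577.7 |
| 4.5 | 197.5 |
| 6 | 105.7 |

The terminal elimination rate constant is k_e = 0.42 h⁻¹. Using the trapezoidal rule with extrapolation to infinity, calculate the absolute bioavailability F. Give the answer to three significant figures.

F = 0.695

Trapezoidal AUC_0→6 (rectal suppository):
  [0→1.5]: (0.0+577.7)/2 × 1.5 = 433.275
  [1.5→4.5]: (577.7+197.5)/2 × 3 = 1162.8
  [4.5→6]: (197.5+105.7)/2 × 1.5 = 227.4
  Sum = 1823.475 µg/L·h
Tail: C_last/k_e = 105.7/0.42 = 251.667
AUC_0→∞ (rectal suppository) = 1823.475 + 251.667 = 2075.142 µg/L·h
F = (AUC_ev/D_ev)/(AUC_iv/D_iv) = (2075.142/300)/(1990/200) = 6.91714/9.95 = 0.6952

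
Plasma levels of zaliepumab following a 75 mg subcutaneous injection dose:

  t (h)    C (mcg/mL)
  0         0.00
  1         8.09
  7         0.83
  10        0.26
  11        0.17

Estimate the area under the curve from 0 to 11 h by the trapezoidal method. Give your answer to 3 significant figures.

AUC = 32.7 mcg/mL·h

Trapezoidal AUC_0→11:
  [0→1]: (0.00+8.09)/2 × 1 = 4.045
  [1→7]: (8.09+0.83)/2 × 6 = 26.76
  [7→10]: (0.83+0.26)/2 × 3 = 1.635
  [10→11]: (0.26+0.17)/2 × 1 = 0.215
  Sum = 32.655 mcg/mL·h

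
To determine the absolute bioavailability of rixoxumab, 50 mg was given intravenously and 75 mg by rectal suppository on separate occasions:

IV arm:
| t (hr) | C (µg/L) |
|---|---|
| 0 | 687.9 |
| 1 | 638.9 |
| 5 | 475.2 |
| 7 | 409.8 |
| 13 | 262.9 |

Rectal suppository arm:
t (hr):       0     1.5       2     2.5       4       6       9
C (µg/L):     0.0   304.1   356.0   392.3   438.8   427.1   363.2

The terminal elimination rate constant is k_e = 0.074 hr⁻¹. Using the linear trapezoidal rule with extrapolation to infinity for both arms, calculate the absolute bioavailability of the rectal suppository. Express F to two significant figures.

Trapezoidal AUC_0→13 (IV):
  [0→1]: (687.9+638.9)/2 × 1 = 663.4
  [1→5]: (638.9+475.2)/2 × 4 = 2228.2
  [5→7]: (475.2+409.8)/2 × 2 = 885.0
  [7→13]: (409.8+262.9)/2 × 6 = 2018.1
  Sum = 5794.7 µg/L·hr
IV tail: 262.9/0.074 = 3552.703; AUC_iv,0→∞ = 5794.7 + 3552.703 = 9347.403 µg/L·hr
Trapezoidal AUC_0→9 (rectal suppository):
  [0→1.5]: (0.0+304.1)/2 × 1.5 = 228.075
  [1.5→2]: (304.1+356.0)/2 × 0.5 = 165.025
  [2→2.5]: (356.0+392.3)/2 × 0.5 = 187.075
  [2.5→4]: (392.3+438.8)/2 × 1.5 = 623.325
  [4→6]: (438.8+427.1)/2 × 2 = 865.9
  [6→9]: (427.1+363.2)/2 × 3 = 1185.45
  Sum = 3254.85 µg/L·hr
rectal suppository tail: 363.2/0.074 = 4908.108; AUC_ev,0→∞ = 3254.85 + 4908.108 = 8162.958 µg/L·hr
F = (AUC_ev/D_ev)/(AUC_iv/D_iv) = (8162.958/75)/(9347.403/50) = 108.83944/186.94806 = 0.5822

F = 0.58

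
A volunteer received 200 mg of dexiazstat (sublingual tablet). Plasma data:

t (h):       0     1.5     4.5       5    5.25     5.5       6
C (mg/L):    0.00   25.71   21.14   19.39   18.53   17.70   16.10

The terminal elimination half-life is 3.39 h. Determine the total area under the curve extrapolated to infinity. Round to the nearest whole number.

AUC = 196 mg/L·h

Trapezoidal AUC_0→6:
  [0→1.5]: (0.00+25.71)/2 × 1.5 = 19.2825
  [1.5→4.5]: (25.71+21.14)/2 × 3 = 70.275
  [4.5→5]: (21.14+19.39)/2 × 0.5 = 10.1325
  [5→5.25]: (19.39+18.53)/2 × 0.25 = 4.74
  [5.25→5.5]: (18.53+17.70)/2 × 0.25 = 4.52875
  [5.5→6]: (17.70+16.10)/2 × 0.5 = 8.45
  Sum = 117.40875 mg/L·h
k_e = ln2 / t½ = 0.693147 / 3.39 = 0.2045 h^-1
Extrapolated tail: C_last / k_e = 16.10 / 0.2045 = 78.729
AUC_0→∞ = 117.40875 + 78.729 = 196.13775 mg/L·h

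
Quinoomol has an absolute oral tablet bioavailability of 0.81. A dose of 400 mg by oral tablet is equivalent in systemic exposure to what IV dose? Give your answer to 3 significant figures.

Systemic exposure from an extravascular dose = F × D_ev, so the equivalent IV dose is F × D_ev.
D_iv = F × D_ev = 0.81 × 400 = 324 mg

D_iv = 324 mg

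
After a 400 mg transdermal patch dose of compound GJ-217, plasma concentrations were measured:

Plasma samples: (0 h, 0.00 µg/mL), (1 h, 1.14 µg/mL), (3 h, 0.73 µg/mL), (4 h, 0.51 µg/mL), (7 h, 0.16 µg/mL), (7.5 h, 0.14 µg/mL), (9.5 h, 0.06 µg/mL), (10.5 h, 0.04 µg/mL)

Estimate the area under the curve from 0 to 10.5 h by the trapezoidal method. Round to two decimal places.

Trapezoidal AUC_0→10.5:
  [0→1]: (0.00+1.14)/2 × 1 = 0.57
  [1→3]: (1.14+0.73)/2 × 2 = 1.87
  [3→4]: (0.73+0.51)/2 × 1 = 0.62
  [4→7]: (0.51+0.16)/2 × 3 = 1.005
  [7→7.5]: (0.16+0.14)/2 × 0.5 = 0.075
  [7.5→9.5]: (0.14+0.06)/2 × 2 = 0.2
  [9.5→10.5]: (0.06+0.04)/2 × 1 = 0.05
  Sum = 4.39 µg/mL·h

AUC = 4.39 µg/mL·h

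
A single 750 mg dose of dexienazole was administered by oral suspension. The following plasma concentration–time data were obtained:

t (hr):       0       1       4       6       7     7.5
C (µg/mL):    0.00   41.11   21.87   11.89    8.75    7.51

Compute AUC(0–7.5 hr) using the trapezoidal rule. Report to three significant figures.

Trapezoidal AUC_0→7.5:
  [0→1]: (0.00+41.11)/2 × 1 = 20.555
  [1→4]: (41.11+21.87)/2 × 3 = 94.47
  [4→6]: (21.87+11.89)/2 × 2 = 33.76
  [6→7]: (11.89+8.75)/2 × 1 = 10.32
  [7→7.5]: (8.75+7.51)/2 × 0.5 = 4.065
  Sum = 163.17 µg/mL·hr

AUC = 163 µg/mL·hr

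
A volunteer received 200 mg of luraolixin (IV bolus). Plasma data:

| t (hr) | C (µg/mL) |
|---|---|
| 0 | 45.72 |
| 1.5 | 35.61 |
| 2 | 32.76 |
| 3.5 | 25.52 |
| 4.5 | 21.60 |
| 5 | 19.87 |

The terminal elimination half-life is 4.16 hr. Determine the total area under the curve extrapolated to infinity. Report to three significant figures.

Trapezoidal AUC_0→5:
  [0→1.5]: (45.72+35.61)/2 × 1.5 = 60.9975
  [1.5→2]: (35.61+32.76)/2 × 0.5 = 17.0925
  [2→3.5]: (32.76+25.52)/2 × 1.5 = 43.71
  [3.5→4.5]: (25.52+21.60)/2 × 1 = 23.56
  [4.5→5]: (21.60+19.87)/2 × 0.5 = 10.3675
  Sum = 155.7275 µg/mL·hr
k_e = ln2 / t½ = 0.693147 / 4.16 = 0.1666 hr^-1
Extrapolated tail: C_last / k_e = 19.87 / 0.1666 = 119.268
AUC_0→∞ = 155.7275 + 119.268 = 274.9955 µg/mL·hr

AUC = 275 µg/mL·hr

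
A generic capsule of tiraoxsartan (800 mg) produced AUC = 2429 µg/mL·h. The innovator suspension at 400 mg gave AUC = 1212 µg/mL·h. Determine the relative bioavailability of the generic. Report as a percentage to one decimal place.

F_rel = 100.2%

F_rel = (AUC_test/D_test) / (AUC_ref/D_ref)
      = (2429/800) / (1212/400)
      = 3.03625 / 3.03 = 1.0021 = 100.21%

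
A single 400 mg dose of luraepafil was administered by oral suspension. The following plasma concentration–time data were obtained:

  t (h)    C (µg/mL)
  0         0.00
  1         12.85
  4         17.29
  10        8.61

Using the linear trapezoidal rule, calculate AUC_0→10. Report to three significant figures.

Trapezoidal AUC_0→10:
  [0→1]: (0.00+12.85)/2 × 1 = 6.425
  [1→4]: (12.85+17.29)/2 × 3 = 45.21
  [4→10]: (17.29+8.61)/2 × 6 = 77.7
  Sum = 129.335 µg/mL·h

AUC = 129 µg/mL·h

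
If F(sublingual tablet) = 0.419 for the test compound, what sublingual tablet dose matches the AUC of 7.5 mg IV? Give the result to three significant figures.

D_sublingual = 17.9 mg

For equal systemic exposure: F × D_ev = D_iv
D_ev = D_iv / F = 7.5 / 0.419 = 17.8998 mg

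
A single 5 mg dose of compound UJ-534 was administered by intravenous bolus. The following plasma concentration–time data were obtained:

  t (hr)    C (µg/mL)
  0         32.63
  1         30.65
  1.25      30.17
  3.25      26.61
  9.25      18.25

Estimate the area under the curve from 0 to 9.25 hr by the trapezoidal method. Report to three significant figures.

AUC = 231 µg/mL·hr

Trapezoidal AUC_0→9.25:
  [0→1]: (32.63+30.65)/2 × 1 = 31.64
  [1→1.25]: (30.65+30.17)/2 × 0.25 = 7.6025
  [1.25→3.25]: (30.17+26.61)/2 × 2 = 56.78
  [3.25→9.25]: (26.61+18.25)/2 × 6 = 134.58
  Sum = 230.6025 µg/mL·hr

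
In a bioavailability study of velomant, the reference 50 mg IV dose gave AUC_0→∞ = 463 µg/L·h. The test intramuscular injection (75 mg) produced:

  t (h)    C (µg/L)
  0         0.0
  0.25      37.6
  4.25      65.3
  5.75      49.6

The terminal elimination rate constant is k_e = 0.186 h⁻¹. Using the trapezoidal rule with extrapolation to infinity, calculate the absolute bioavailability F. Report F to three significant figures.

F = 0.811

Trapezoidal AUC_0→5.75 (intramuscular injection):
  [0→0.25]: (0.0+37.6)/2 × 0.25 = 4.7
  [0.25→4.25]: (37.6+65.3)/2 × 4 = 205.8
  [4.25→5.75]: (65.3+49.6)/2 × 1.5 = 86.175
  Sum = 296.675 µg/L·h
Tail: C_last/k_e = 49.6/0.186 = 266.667
AUC_0→∞ (intramuscular injection) = 296.675 + 266.667 = 563.342 µg/L·h
F = (AUC_ev/D_ev)/(AUC_iv/D_iv) = (563.342/75)/(463/50) = 7.51123/9.26 = 0.8111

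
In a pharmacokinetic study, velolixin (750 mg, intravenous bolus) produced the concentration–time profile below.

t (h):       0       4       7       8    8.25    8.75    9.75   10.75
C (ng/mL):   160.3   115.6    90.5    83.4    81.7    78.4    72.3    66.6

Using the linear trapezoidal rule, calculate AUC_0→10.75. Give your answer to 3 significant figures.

AUC = 1150 ng/mL·h

Trapezoidal AUC_0→10.75:
  [0→4]: (160.3+115.6)/2 × 4 = 551.8
  [4→7]: (115.6+90.5)/2 × 3 = 309.15
  [7→8]: (90.5+83.4)/2 × 1 = 86.95
  [8→8.25]: (83.4+81.7)/2 × 0.25 = 20.6375
  [8.25→8.75]: (81.7+78.4)/2 × 0.5 = 40.025
  [8.75→9.75]: (78.4+72.3)/2 × 1 = 75.35
  [9.75→10.75]: (72.3+66.6)/2 × 1 = 69.45
  Sum = 1153.3625 ng/mL·h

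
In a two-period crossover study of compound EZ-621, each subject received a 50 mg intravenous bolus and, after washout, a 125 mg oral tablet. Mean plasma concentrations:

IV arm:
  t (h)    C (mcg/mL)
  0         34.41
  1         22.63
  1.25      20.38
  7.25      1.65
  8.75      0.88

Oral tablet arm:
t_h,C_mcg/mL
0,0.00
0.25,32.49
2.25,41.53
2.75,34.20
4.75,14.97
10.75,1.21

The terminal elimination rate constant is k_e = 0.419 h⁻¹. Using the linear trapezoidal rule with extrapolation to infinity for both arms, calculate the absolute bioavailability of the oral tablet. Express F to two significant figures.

Trapezoidal AUC_0→8.75 (IV):
  [0→1]: (34.41+22.63)/2 × 1 = 28.52
  [1→1.25]: (22.63+20.38)/2 × 0.25 = 5.37625
  [1.25→7.25]: (20.38+1.65)/2 × 6 = 66.09
  [7.25→8.75]: (1.65+0.88)/2 × 1.5 = 1.8975
  Sum = 101.88375 mcg/mL·h
IV tail: 0.88/0.419 = 2.100; AUC_iv,0→∞ = 101.88375 + 2.100 = 103.98375 mcg/mL·h
Trapezoidal AUC_0→10.75 (oral tablet):
  [0→0.25]: (0.00+32.49)/2 × 0.25 = 4.06125
  [0.25→2.25]: (32.49+41.53)/2 × 2 = 74.02
  [2.25→2.75]: (41.53+34.20)/2 × 0.5 = 18.9325
  [2.75→4.75]: (34.20+14.97)/2 × 2 = 49.17
  [4.75→10.75]: (14.97+1.21)/2 × 6 = 48.54
  Sum = 194.72375 mcg/mL·h
oral tablet tail: 1.21/0.419 = 2.888; AUC_ev,0→∞ = 194.72375 + 2.888 = 197.61175 mcg/mL·h
F = (AUC_ev/D_ev)/(AUC_iv/D_iv) = (197.61175/125)/(103.98375/50) = 1.580894/2.079675 = 0.7602

F = 0.76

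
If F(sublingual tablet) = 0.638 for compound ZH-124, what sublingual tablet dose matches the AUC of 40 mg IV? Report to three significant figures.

D_sublingual = 62.7 mg

For equal systemic exposure: F × D_ev = D_iv
D_ev = D_iv / F = 40 / 0.638 = 62.6959 mg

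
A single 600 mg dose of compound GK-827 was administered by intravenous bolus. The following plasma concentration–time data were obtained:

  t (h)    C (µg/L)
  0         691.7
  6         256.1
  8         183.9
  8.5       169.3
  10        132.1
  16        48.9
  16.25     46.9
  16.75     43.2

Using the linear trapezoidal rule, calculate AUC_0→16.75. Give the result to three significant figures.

Trapezoidal AUC_0→16.75:
  [0→6]: (691.7+256.1)/2 × 6 = 2843.4
  [6→8]: (256.1+183.9)/2 × 2 = 440.0
  [8→8.5]: (183.9+169.3)/2 × 0.5 = 88.3
  [8.5→10]: (169.3+132.1)/2 × 1.5 = 226.05
  [10→16]: (132.1+48.9)/2 × 6 = 543.0
  [16→16.25]: (48.9+46.9)/2 × 0.25 = 11.975
  [16.25→16.75]: (46.9+43.2)/2 × 0.5 = 22.525
  Sum = 4175.25 µg/L·h

AUC = 4180 µg/L·h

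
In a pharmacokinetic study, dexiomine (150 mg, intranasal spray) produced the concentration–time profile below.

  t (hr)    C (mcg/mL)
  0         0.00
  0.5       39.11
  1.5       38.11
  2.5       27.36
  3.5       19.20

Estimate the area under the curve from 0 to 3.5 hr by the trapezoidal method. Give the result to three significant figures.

Trapezoidal AUC_0→3.5:
  [0→0.5]: (0.00+39.11)/2 × 0.5 = 9.7775
  [0.5→1.5]: (39.11+38.11)/2 × 1 = 38.61
  [1.5→2.5]: (38.11+27.36)/2 × 1 = 32.735
  [2.5→3.5]: (27.36+19.20)/2 × 1 = 23.28
  Sum = 104.4025 mcg/mL·hr

AUC = 104 mcg/mL·hr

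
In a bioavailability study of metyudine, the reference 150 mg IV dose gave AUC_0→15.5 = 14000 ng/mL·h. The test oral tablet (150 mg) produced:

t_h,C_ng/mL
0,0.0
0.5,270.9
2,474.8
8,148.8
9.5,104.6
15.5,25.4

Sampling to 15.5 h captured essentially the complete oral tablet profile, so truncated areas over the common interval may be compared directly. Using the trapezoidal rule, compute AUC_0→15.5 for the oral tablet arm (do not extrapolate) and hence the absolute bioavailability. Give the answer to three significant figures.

Trapezoidal AUC_0→15.5 (oral tablet):
  [0→0.5]: (0.0+270.9)/2 × 0.5 = 67.725
  [0.5→2]: (270.9+474.8)/2 × 1.5 = 559.275
  [2→8]: (474.8+148.8)/2 × 6 = 1870.8
  [8→9.5]: (148.8+104.6)/2 × 1.5 = 190.05
  [9.5→15.5]: (104.6+25.4)/2 × 6 = 390.0
  Sum = 3077.85 ng/mL·h
F = (AUC_ev/D_ev)/(AUC_iv/D_iv) = (3077.85/150)/(14000/150) = 20.519/93.3333 = 0.2198

F = 0.220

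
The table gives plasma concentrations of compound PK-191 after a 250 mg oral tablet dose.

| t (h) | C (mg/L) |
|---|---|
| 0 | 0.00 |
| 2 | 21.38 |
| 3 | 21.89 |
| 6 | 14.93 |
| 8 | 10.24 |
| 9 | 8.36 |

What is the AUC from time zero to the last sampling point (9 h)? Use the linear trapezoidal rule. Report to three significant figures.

Trapezoidal AUC_0→9:
  [0→2]: (0.00+21.38)/2 × 2 = 21.38
  [2→3]: (21.38+21.89)/2 × 1 = 21.635
  [3→6]: (21.89+14.93)/2 × 3 = 55.23
  [6→8]: (14.93+10.24)/2 × 2 = 25.17
  [8→9]: (10.24+8.36)/2 × 1 = 9.3
  Sum = 132.715 mg/L·h

AUC = 133 mg/L·h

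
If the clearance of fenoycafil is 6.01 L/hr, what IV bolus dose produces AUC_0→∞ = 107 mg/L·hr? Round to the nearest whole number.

Dose_iv = CL × AUC_0→∞
     = 6.01 × 107 = 643.07 mg

Dose = 643 mg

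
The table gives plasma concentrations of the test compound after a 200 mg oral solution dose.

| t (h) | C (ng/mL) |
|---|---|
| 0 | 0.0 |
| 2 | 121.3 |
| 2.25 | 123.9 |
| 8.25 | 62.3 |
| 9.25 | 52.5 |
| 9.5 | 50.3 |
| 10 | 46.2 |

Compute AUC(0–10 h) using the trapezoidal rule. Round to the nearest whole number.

AUC = 805 ng/mL·h

Trapezoidal AUC_0→10:
  [0→2]: (0.0+121.3)/2 × 2 = 121.3
  [2→2.25]: (121.3+123.9)/2 × 0.25 = 30.65
  [2.25→8.25]: (123.9+62.3)/2 × 6 = 558.6
  [8.25→9.25]: (62.3+52.5)/2 × 1 = 57.4
  [9.25→9.5]: (52.5+50.3)/2 × 0.25 = 12.85
  [9.5→10]: (50.3+46.2)/2 × 0.5 = 24.125
  Sum = 804.925 ng/mL·h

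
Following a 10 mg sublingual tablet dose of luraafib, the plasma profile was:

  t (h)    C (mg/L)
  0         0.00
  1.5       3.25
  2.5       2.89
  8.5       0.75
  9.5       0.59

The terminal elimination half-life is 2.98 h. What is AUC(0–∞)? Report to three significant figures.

Trapezoidal AUC_0→9.5:
  [0→1.5]: (0.00+3.25)/2 × 1.5 = 2.4375
  [1.5→2.5]: (3.25+2.89)/2 × 1 = 3.07
  [2.5→8.5]: (2.89+0.75)/2 × 6 = 10.92
  [8.5→9.5]: (0.75+0.59)/2 × 1 = 0.67
  Sum = 17.0975 mg/L·h
k_e = ln2 / t½ = 0.693147 / 2.98 = 0.2326 h^-1
Extrapolated tail: C_last / k_e = 0.59 / 0.2326 = 2.537
AUC_0→∞ = 17.0975 + 2.537 = 19.6345 mg/L·h

AUC = 19.6 mg/L·h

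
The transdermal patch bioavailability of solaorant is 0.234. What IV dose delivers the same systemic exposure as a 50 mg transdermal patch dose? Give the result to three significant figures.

Systemic exposure from an extravascular dose = F × D_ev, so the equivalent IV dose is F × D_ev.
D_iv = F × D_ev = 0.234 × 50 = 11.7 mg

D_iv = 11.7 mg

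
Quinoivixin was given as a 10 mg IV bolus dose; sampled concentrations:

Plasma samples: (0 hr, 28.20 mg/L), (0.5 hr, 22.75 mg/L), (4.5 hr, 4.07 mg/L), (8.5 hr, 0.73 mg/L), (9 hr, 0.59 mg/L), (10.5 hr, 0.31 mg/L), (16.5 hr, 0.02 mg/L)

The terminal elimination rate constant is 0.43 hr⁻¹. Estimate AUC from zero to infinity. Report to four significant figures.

AUC = 78.02 mg/L·hr

Trapezoidal AUC_0→16.5:
  [0→0.5]: (28.20+22.75)/2 × 0.5 = 12.7375
  [0.5→4.5]: (22.75+4.07)/2 × 4 = 53.64
  [4.5→8.5]: (4.07+0.73)/2 × 4 = 9.6
  [8.5→9]: (0.73+0.59)/2 × 0.5 = 0.33
  [9→10.5]: (0.59+0.31)/2 × 1.5 = 0.675
  [10.5→16.5]: (0.31+0.02)/2 × 6 = 0.99
  Sum = 77.9725 mg/L·hr
Extrapolated tail: C_last / k_e = 0.02 / 0.43 = 0.047
AUC_0→∞ = 77.9725 + 0.047 = 78.0195 mg/L·hr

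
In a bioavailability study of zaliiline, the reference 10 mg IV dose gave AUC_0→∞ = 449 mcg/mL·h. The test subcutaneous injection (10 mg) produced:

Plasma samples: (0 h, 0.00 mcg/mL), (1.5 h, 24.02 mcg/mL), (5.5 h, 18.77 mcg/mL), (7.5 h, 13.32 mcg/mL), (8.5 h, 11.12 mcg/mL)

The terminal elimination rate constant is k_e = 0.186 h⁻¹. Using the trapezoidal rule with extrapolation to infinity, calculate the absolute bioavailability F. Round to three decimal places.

F = 0.463

Trapezoidal AUC_0→8.5 (subcutaneous injection):
  [0→1.5]: (0.00+24.02)/2 × 1.5 = 18.015
  [1.5→5.5]: (24.02+18.77)/2 × 4 = 85.58
  [5.5→7.5]: (18.77+13.32)/2 × 2 = 32.09
  [7.5→8.5]: (13.32+11.12)/2 × 1 = 12.22
  Sum = 147.905 mcg/mL·h
Tail: C_last/k_e = 11.12/0.186 = 59.785
AUC_0→∞ (subcutaneous injection) = 147.905 + 59.785 = 207.69 mcg/mL·h
F = (AUC_ev/D_ev)/(AUC_iv/D_iv) = (207.69/10)/(449/10) = 20.769/44.9 = 0.4626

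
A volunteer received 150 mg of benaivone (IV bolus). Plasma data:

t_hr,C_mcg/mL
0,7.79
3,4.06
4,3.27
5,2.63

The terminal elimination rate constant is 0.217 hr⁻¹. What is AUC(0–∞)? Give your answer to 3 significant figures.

AUC = 36.5 mcg/mL·hr

Trapezoidal AUC_0→5:
  [0→3]: (7.79+4.06)/2 × 3 = 17.775
  [3→4]: (4.06+3.27)/2 × 1 = 3.665
  [4→5]: (3.27+2.63)/2 × 1 = 2.95
  Sum = 24.39 mcg/mL·hr
Extrapolated tail: C_last / k_e = 2.63 / 0.217 = 12.120
AUC_0→∞ = 24.39 + 12.120 = 36.51 mcg/mL·hr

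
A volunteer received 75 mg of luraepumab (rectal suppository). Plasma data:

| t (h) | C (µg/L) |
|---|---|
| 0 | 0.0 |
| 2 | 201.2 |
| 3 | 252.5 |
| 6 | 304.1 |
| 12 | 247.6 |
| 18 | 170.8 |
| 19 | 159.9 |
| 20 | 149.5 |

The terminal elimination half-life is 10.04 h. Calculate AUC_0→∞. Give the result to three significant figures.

AUC = 6660 µg/L·h

Trapezoidal AUC_0→20:
  [0→2]: (0.0+201.2)/2 × 2 = 201.2
  [2→3]: (201.2+252.5)/2 × 1 = 226.85
  [3→6]: (252.5+304.1)/2 × 3 = 834.9
  [6→12]: (304.1+247.6)/2 × 6 = 1655.1
  [12→18]: (247.6+170.8)/2 × 6 = 1255.2
  [18→19]: (170.8+159.9)/2 × 1 = 165.35
  [19→20]: (159.9+149.5)/2 × 1 = 154.7
  Sum = 4493.3 µg/L·h
k_e = ln2 / t½ = 0.693147 / 10.04 = 0.0690 h^-1
Extrapolated tail: C_last / k_e = 149.5 / 0.069 = 2166.667
AUC_0→∞ = 4493.3 + 2166.667 = 6659.967 µg/L·h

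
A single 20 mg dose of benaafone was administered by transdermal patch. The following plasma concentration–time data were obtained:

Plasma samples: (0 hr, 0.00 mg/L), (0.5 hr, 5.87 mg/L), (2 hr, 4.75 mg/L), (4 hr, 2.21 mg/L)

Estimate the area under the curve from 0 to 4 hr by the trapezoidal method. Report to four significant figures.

Trapezoidal AUC_0→4:
  [0→0.5]: (0.00+5.87)/2 × 0.5 = 1.4675
  [0.5→2]: (5.87+4.75)/2 × 1.5 = 7.965
  [2→4]: (4.75+2.21)/2 × 2 = 6.96
  Sum = 16.3925 mg/L·hr

AUC = 16.39 mg/L·hr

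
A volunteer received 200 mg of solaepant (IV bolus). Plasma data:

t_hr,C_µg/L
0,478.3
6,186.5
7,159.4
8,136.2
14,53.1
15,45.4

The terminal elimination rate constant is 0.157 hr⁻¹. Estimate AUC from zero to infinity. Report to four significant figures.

Trapezoidal AUC_0→15:
  [0→6]: (478.3+186.5)/2 × 6 = 1994.4
  [6→7]: (186.5+159.4)/2 × 1 = 172.95
  [7→8]: (159.4+136.2)/2 × 1 = 147.8
  [8→14]: (136.2+53.1)/2 × 6 = 567.9
  [14→15]: (53.1+45.4)/2 × 1 = 49.25
  Sum = 2932.3 µg/L·hr
Extrapolated tail: C_last / k_e = 45.4 / 0.157 = 289.172
AUC_0→∞ = 2932.3 + 289.172 = 3221.472 µg/L·hr

AUC = 3221 µg/L·hr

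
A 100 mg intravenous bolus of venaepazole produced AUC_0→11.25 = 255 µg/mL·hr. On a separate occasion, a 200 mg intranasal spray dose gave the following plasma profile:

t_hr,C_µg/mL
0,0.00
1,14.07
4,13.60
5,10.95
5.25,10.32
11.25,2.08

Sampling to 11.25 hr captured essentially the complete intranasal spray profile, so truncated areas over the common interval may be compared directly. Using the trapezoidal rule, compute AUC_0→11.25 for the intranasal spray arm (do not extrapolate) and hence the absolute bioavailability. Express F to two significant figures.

Trapezoidal AUC_0→11.25 (intranasal spray):
  [0→1]: (0.00+14.07)/2 × 1 = 7.035
  [1→4]: (14.07+13.60)/2 × 3 = 41.505
  [4→5]: (13.60+10.95)/2 × 1 = 12.275
  [5→5.25]: (10.95+10.32)/2 × 0.25 = 2.65875
  [5.25→11.25]: (10.32+2.08)/2 × 6 = 37.2
  Sum = 100.67375 µg/mL·hr
F = (AUC_ev/D_ev)/(AUC_iv/D_iv) = (100.67375/200)/(255/100) = 0.50336875/2.55 = 0.1974

F = 0.20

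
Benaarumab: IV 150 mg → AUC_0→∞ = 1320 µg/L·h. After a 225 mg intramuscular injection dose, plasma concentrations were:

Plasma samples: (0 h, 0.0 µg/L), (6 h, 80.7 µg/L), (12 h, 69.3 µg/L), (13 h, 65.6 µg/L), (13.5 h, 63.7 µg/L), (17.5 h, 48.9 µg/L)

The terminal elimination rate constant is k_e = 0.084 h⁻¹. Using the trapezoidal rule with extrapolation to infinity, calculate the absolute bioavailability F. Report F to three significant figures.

F = 0.808

Trapezoidal AUC_0→17.5 (intramuscular injection):
  [0→6]: (0.0+80.7)/2 × 6 = 242.1
  [6→12]: (80.7+69.3)/2 × 6 = 450.0
  [12→13]: (69.3+65.6)/2 × 1 = 67.45
  [13→13.5]: (65.6+63.7)/2 × 0.5 = 32.325
  [13.5→17.5]: (63.7+48.9)/2 × 4 = 225.2
  Sum = 1017.075 µg/L·h
Tail: C_last/k_e = 48.9/0.084 = 582.143
AUC_0→∞ (intramuscular injection) = 1017.075 + 582.143 = 1599.218 µg/L·h
F = (AUC_ev/D_ev)/(AUC_iv/D_iv) = (1599.218/225)/(1320/150) = 7.10764/8.8 = 0.8077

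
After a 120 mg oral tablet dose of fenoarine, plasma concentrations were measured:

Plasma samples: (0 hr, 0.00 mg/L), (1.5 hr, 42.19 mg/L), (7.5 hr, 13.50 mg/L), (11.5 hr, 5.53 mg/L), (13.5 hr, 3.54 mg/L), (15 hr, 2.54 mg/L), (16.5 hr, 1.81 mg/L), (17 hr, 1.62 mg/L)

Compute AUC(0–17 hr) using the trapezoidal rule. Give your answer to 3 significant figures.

Trapezoidal AUC_0→17:
  [0→1.5]: (0.00+42.19)/2 × 1.5 = 31.6425
  [1.5→7.5]: (42.19+13.50)/2 × 6 = 167.07
  [7.5→11.5]: (13.50+5.53)/2 × 4 = 38.06
  [11.5→13.5]: (5.53+3.54)/2 × 2 = 9.07
  [13.5→15]: (3.54+2.54)/2 × 1.5 = 4.56
  [15→16.5]: (2.54+1.81)/2 × 1.5 = 3.2625
  [16.5→17]: (1.81+1.62)/2 × 0.5 = 0.8575
  Sum = 254.5225 mg/L·hr

AUC = 255 mg/L·hr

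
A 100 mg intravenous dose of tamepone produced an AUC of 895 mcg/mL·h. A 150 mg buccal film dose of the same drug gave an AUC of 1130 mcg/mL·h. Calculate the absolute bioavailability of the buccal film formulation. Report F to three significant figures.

F = 0.842

F = (AUC_ev / D_ev) / (AUC_iv / D_iv)
  = (1130/150) / (895/100)
  = 7.53333 / 8.95 = 0.8417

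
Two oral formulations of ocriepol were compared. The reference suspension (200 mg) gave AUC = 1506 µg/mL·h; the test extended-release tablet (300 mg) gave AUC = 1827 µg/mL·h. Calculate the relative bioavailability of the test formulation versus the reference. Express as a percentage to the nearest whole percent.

F_rel = 81%

F_rel = (AUC_test/D_test) / (AUC_ref/D_ref)
      = (1827/300) / (1506/200)
      = 6.09 / 7.53 = 0.8088 = 80.88%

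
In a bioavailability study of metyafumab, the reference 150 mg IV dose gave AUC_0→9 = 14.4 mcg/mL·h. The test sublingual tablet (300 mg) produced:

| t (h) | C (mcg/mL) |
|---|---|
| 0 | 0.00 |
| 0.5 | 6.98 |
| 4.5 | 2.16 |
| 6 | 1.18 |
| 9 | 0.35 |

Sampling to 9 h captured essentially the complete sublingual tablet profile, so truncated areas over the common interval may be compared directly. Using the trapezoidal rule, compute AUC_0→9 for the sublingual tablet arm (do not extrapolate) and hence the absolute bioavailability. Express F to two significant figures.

Trapezoidal AUC_0→9 (sublingual tablet):
  [0→0.5]: (0.00+6.98)/2 × 0.5 = 1.745
  [0.5→4.5]: (6.98+2.16)/2 × 4 = 18.28
  [4.5→6]: (2.16+1.18)/2 × 1.5 = 2.505
  [6→9]: (1.18+0.35)/2 × 3 = 2.295
  Sum = 24.825 mcg/mL·h
F = (AUC_ev/D_ev)/(AUC_iv/D_iv) = (24.825/300)/(14.4/150) = 0.08275/0.096 = 0.8620

F = 0.86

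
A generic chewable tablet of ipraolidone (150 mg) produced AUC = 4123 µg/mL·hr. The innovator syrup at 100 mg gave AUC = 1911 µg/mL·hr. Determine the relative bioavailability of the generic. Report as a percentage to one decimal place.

F_rel = (AUC_test/D_test) / (AUC_ref/D_ref)
      = (4123/150) / (1911/100)
      = 27.4867 / 19.11 = 1.4383 = 143.83%

F_rel = 143.8%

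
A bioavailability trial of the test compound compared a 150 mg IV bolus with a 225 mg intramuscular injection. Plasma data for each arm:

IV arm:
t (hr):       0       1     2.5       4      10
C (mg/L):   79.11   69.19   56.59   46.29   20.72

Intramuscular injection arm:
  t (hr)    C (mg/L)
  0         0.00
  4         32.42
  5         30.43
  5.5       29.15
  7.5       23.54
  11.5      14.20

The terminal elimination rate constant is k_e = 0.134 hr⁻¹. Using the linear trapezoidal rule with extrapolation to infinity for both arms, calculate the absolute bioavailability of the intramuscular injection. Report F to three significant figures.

Trapezoidal AUC_0→10 (IV):
  [0→1]: (79.11+69.19)/2 × 1 = 74.15
  [1→2.5]: (69.19+56.59)/2 × 1.5 = 94.335
  [2.5→4]: (56.59+46.29)/2 × 1.5 = 77.16
  [4→10]: (46.29+20.72)/2 × 6 = 201.03
  Sum = 446.675 mg/L·hr
IV tail: 20.72/0.134 = 154.627; AUC_iv,0→∞ = 446.675 + 154.627 = 601.302 mg/L·hr
Trapezoidal AUC_0→11.5 (intramuscular injection):
  [0→4]: (0.00+32.42)/2 × 4 = 64.84
  [4→5]: (32.42+30.43)/2 × 1 = 31.425
  [5→5.5]: (30.43+29.15)/2 × 0.5 = 14.895
  [5.5→7.5]: (29.15+23.54)/2 × 2 = 52.69
  [7.5→11.5]: (23.54+14.20)/2 × 4 = 75.48
  Sum = 239.33 mg/L·hr
intramuscular injection tail: 14.20/0.134 = 105.970; AUC_ev,0→∞ = 239.33 + 105.970 = 345.3 mg/L·hr
F = (AUC_ev/D_ev)/(AUC_iv/D_iv) = (345.3/225)/(601.302/150) = 1.53467/4.00868 = 0.3828

F = 0.383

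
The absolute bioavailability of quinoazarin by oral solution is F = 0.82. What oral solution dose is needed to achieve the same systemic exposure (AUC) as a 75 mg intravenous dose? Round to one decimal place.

D_oral = 91.5 mg

For equal systemic exposure: F × D_ev = D_iv
D_ev = D_iv / F = 75 / 0.82 = 91.4634 mg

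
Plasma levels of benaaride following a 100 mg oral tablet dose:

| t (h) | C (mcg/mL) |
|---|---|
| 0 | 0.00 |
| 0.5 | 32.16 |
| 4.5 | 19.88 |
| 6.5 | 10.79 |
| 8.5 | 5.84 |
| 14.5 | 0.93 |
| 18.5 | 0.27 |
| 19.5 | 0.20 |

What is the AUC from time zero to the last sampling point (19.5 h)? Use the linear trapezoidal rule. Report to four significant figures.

AUC = 182.4 mcg/mL·h

Trapezoidal AUC_0→19.5:
  [0→0.5]: (0.00+32.16)/2 × 0.5 = 8.04
  [0.5→4.5]: (32.16+19.88)/2 × 4 = 104.08
  [4.5→6.5]: (19.88+10.79)/2 × 2 = 30.67
  [6.5→8.5]: (10.79+5.84)/2 × 2 = 16.63
  [8.5→14.5]: (5.84+0.93)/2 × 6 = 20.31
  [14.5→18.5]: (0.93+0.27)/2 × 4 = 2.4
  [18.5→19.5]: (0.27+0.20)/2 × 1 = 0.235
  Sum = 182.365 mcg/mL·h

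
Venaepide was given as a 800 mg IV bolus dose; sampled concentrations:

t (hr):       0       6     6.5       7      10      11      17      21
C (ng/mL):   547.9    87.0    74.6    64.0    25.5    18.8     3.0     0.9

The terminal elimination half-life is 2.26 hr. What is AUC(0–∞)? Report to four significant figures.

AUC = 2212 ng/mL·hr

Trapezoidal AUC_0→21:
  [0→6]: (547.9+87.0)/2 × 6 = 1904.7
  [6→6.5]: (87.0+74.6)/2 × 0.5 = 40.4
  [6.5→7]: (74.6+64.0)/2 × 0.5 = 34.65
  [7→10]: (64.0+25.5)/2 × 3 = 134.25
  [10→11]: (25.5+18.8)/2 × 1 = 22.15
  [11→17]: (18.8+3.0)/2 × 6 = 65.4
  [17→21]: (3.0+0.9)/2 × 4 = 7.8
  Sum = 2209.35 ng/mL·hr
k_e = ln2 / t½ = 0.693147 / 2.26 = 0.3067 hr^-1
Extrapolated tail: C_last / k_e = 0.9 / 0.3067 = 2.934
AUC_0→∞ = 2209.35 + 2.934 = 2212.284 ng/mL·hr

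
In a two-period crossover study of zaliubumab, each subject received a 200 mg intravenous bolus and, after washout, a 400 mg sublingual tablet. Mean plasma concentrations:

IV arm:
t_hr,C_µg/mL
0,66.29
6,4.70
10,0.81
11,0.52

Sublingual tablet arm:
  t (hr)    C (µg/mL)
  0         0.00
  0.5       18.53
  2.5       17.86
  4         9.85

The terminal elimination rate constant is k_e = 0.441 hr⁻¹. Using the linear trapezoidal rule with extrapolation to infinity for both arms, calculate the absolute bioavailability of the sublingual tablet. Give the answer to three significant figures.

Trapezoidal AUC_0→11 (IV):
  [0→6]: (66.29+4.70)/2 × 6 = 212.97
  [6→10]: (4.70+0.81)/2 × 4 = 11.02
  [10→11]: (0.81+0.52)/2 × 1 = 0.665
  Sum = 224.655 µg/mL·hr
IV tail: 0.52/0.441 = 1.179; AUC_iv,0→∞ = 224.655 + 1.179 = 225.834 µg/mL·hr
Trapezoidal AUC_0→4 (sublingual tablet):
  [0→0.5]: (0.00+18.53)/2 × 0.5 = 4.6325
  [0.5→2.5]: (18.53+17.86)/2 × 2 = 36.39
  [2.5→4]: (17.86+9.85)/2 × 1.5 = 20.7825
  Sum = 61.805 µg/mL·hr
sublingual tablet tail: 9.85/0.441 = 22.336; AUC_ev,0→∞ = 61.805 + 22.336 = 84.141 µg/mL·hr
F = (AUC_ev/D_ev)/(AUC_iv/D_iv) = (84.141/400)/(225.834/200) = 0.2103525/1.12917 = 0.1863

F = 0.186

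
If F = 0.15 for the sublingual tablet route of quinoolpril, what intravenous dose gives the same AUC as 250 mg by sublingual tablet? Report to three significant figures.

Systemic exposure from an extravascular dose = F × D_ev, so the equivalent IV dose is F × D_ev.
D_iv = F × D_ev = 0.15 × 250 = 37.5 mg

D_iv = 37.5 mg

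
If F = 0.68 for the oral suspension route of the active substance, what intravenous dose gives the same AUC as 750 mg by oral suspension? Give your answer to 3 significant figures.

D_iv = 510 mg

Systemic exposure from an extravascular dose = F × D_ev, so the equivalent IV dose is F × D_ev.
D_iv = F × D_ev = 0.68 × 750 = 510 mg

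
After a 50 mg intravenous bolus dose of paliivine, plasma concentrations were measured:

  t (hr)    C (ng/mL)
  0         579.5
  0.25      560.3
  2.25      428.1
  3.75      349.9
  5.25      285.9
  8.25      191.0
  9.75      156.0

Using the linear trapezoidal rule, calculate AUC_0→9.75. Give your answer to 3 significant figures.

AUC = 3170 ng/mL·hr

Trapezoidal AUC_0→9.75:
  [0→0.25]: (579.5+560.3)/2 × 0.25 = 142.475
  [0.25→2.25]: (560.3+428.1)/2 × 2 = 988.4
  [2.25→3.75]: (428.1+349.9)/2 × 1.5 = 583.5
  [3.75→5.25]: (349.9+285.9)/2 × 1.5 = 476.85
  [5.25→8.25]: (285.9+191.0)/2 × 3 = 715.35
  [8.25→9.75]: (191.0+156.0)/2 × 1.5 = 260.25
  Sum = 3166.825 ng/mL·hr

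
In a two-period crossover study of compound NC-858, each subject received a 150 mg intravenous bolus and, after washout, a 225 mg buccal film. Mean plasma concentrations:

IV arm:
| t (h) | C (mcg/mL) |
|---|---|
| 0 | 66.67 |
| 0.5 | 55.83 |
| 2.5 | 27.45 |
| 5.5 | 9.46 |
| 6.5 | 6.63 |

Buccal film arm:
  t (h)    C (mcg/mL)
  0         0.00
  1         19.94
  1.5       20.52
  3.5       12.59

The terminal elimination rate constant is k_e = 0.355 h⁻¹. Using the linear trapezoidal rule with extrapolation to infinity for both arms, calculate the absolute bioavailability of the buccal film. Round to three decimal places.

Trapezoidal AUC_0→6.5 (IV):
  [0→0.5]: (66.67+55.83)/2 × 0.5 = 30.625
  [0.5→2.5]: (55.83+27.45)/2 × 2 = 83.28
  [2.5→5.5]: (27.45+9.46)/2 × 3 = 55.365
  [5.5→6.5]: (9.46+6.63)/2 × 1 = 8.045
  Sum = 177.315 mcg/mL·h
IV tail: 6.63/0.355 = 18.676; AUC_iv,0→∞ = 177.315 + 18.676 = 195.991 mcg/mL·h
Trapezoidal AUC_0→3.5 (buccal film):
  [0→1]: (0.00+19.94)/2 × 1 = 9.97
  [1→1.5]: (19.94+20.52)/2 × 0.5 = 10.115
  [1.5→3.5]: (20.52+12.59)/2 × 2 = 33.11
  Sum = 53.195 mcg/mL·h
buccal film tail: 12.59/0.355 = 35.465; AUC_ev,0→∞ = 53.195 + 35.465 = 88.66 mcg/mL·h
F = (AUC_ev/D_ev)/(AUC_iv/D_iv) = (88.66/225)/(195.991/150) = 0.394044/1.30661 = 0.3016

F = 0.302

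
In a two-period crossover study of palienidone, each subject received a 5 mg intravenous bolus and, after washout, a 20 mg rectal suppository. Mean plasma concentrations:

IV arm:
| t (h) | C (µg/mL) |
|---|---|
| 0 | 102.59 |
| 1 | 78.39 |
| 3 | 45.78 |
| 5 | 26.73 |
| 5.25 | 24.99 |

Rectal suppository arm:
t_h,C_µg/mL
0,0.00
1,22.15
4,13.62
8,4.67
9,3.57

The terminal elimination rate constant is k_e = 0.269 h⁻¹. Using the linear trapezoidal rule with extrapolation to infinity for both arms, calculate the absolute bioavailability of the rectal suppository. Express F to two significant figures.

F = 0.077

Trapezoidal AUC_0→5.25 (IV):
  [0→1]: (102.59+78.39)/2 × 1 = 90.49
  [1→3]: (78.39+45.78)/2 × 2 = 124.17
  [3→5]: (45.78+26.73)/2 × 2 = 72.51
  [5→5.25]: (26.73+24.99)/2 × 0.25 = 6.465
  Sum = 293.635 µg/mL·h
IV tail: 24.99/0.269 = 92.900; AUC_iv,0→∞ = 293.635 + 92.900 = 386.535 µg/mL·h
Trapezoidal AUC_0→9 (rectal suppository):
  [0→1]: (0.00+22.15)/2 × 1 = 11.075
  [1→4]: (22.15+13.62)/2 × 3 = 53.655
  [4→8]: (13.62+4.67)/2 × 4 = 36.58
  [8→9]: (4.67+3.57)/2 × 1 = 4.12
  Sum = 105.43 µg/mL·h
rectal suppository tail: 3.57/0.269 = 13.271; AUC_ev,0→∞ = 105.43 + 13.271 = 118.701 µg/mL·h
F = (AUC_ev/D_ev)/(AUC_iv/D_iv) = (118.701/20)/(386.535/5) = 5.93505/77.307 = 0.0768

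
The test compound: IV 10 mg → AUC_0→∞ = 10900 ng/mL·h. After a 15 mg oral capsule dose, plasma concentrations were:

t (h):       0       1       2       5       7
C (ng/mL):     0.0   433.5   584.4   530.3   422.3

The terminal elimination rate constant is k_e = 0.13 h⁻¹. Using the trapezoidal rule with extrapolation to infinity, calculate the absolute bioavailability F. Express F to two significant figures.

Trapezoidal AUC_0→7 (oral capsule):
  [0→1]: (0.0+433.5)/2 × 1 = 216.75
  [1→2]: (433.5+584.4)/2 × 1 = 508.95
  [2→5]: (584.4+530.3)/2 × 3 = 1672.05
  [5→7]: (530.3+422.3)/2 × 2 = 952.6
  Sum = 3350.35 ng/mL·h
Tail: C_last/k_e = 422.3/0.13 = 3248.462
AUC_0→∞ (oral capsule) = 3350.35 + 3248.462 = 6598.812 ng/mL·h
F = (AUC_ev/D_ev)/(AUC_iv/D_iv) = (6598.812/15)/(10900/10) = 439.9208/1090 = 0.4036

F = 0.40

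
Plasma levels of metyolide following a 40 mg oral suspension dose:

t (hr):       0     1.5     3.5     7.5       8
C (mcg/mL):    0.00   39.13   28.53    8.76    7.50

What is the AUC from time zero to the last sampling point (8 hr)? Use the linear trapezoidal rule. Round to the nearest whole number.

AUC = 176 mcg/mL·hr

Trapezoidal AUC_0→8:
  [0→1.5]: (0.00+39.13)/2 × 1.5 = 29.3475
  [1.5→3.5]: (39.13+28.53)/2 × 2 = 67.66
  [3.5→7.5]: (28.53+8.76)/2 × 4 = 74.58
  [7.5→8]: (8.76+7.50)/2 × 0.5 = 4.065
  Sum = 175.6525 mcg/mL·hr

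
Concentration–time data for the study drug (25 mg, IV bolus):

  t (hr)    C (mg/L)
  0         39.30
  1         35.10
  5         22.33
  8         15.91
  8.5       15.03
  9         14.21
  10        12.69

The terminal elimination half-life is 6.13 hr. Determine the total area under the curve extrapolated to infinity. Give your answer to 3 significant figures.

AUC = 350 mg/L·hr

Trapezoidal AUC_0→10:
  [0→1]: (39.30+35.10)/2 × 1 = 37.2
  [1→5]: (35.10+22.33)/2 × 4 = 114.86
  [5→8]: (22.33+15.91)/2 × 3 = 57.36
  [8→8.5]: (15.91+15.03)/2 × 0.5 = 7.735
  [8.5→9]: (15.03+14.21)/2 × 0.5 = 7.31
  [9→10]: (14.21+12.69)/2 × 1 = 13.45
  Sum = 237.915 mg/L·hr
k_e = ln2 / t½ = 0.693147 / 6.13 = 0.1131 hr^-1
Extrapolated tail: C_last / k_e = 12.69 / 0.1131 = 112.202
AUC_0→∞ = 237.915 + 112.202 = 350.117 mg/L·hr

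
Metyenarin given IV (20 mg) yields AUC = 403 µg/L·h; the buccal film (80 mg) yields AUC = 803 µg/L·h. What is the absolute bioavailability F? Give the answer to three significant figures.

F = 0.498

F = (AUC_ev / D_ev) / (AUC_iv / D_iv)
  = (803/80) / (403/20)
  = 10.0375 / 20.15 = 0.4981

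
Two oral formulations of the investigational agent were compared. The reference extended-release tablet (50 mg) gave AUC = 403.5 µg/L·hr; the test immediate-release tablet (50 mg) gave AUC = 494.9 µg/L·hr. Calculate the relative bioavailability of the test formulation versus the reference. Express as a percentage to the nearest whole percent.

F_rel = 123%

F_rel = (AUC_test/D_test) / (AUC_ref/D_ref)
      = (494.9/50) / (403.5/50)
      = 9.898 / 8.07 = 1.2265 = 122.65%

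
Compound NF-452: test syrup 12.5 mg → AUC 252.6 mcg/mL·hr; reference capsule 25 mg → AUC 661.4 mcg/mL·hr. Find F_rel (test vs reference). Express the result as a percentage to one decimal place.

F_rel = 76.4%

F_rel = (AUC_test/D_test) / (AUC_ref/D_ref)
      = (252.6/12.5) / (661.4/25)
      = 20.208 / 26.456 = 0.7638 = 76.38%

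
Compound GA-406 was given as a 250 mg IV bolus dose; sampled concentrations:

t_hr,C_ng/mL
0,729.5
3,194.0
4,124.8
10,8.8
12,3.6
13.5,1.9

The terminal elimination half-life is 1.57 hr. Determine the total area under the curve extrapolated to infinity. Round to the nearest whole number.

Trapezoidal AUC_0→13.5:
  [0→3]: (729.5+194.0)/2 × 3 = 1385.25
  [3→4]: (194.0+124.8)/2 × 1 = 159.4
  [4→10]: (124.8+8.8)/2 × 6 = 400.8
  [10→12]: (8.8+3.6)/2 × 2 = 12.4
  [12→13.5]: (3.6+1.9)/2 × 1.5 = 4.125
  Sum = 1961.975 ng/mL·hr
k_e = ln2 / t½ = 0.693147 / 1.57 = 0.4415 hr^-1
Extrapolated tail: C_last / k_e = 1.9 / 0.4415 = 4.304
AUC_0→∞ = 1961.975 + 4.304 = 1966.279 ng/mL·hr

AUC = 1966 ng/mL·hr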